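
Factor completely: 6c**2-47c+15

(2c-15)(3c-1)

Need a pair with product 6·15 = 90 and sum -47: that's -2 and -45.
Split the middle term: 6c**2-2c - 45c+15 = 2c(3c-1) - 15(3c-1).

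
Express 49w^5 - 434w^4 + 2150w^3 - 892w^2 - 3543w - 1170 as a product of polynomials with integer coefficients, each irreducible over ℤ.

By the rational root theorem, w = 2 is a root, giving the factor (w - 2) and quotient 49w^4 - 336w^3 + 1478w^2 + 2064w + 585.
Then w = -5/7 is a root, so (7w + 5) divides it; the quotient is 7w^3 - 53w^2 + 249w + 117.
Next, w = -3/7 is a root, so (7w + 3) is a factor; dividing leaves w^2 - 8w + 39.
The quadratic w^2 - 8w + 39 has discriminant -92 < 0 and is irreducible over ℤ.

(7w + 3)(7w + 5)(w - 2)(w^2 - 8w + 39)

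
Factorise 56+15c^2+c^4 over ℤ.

Substitute u = c^2 to get a quadratic in u, then factor.
c^2+7 is irreducible over ℤ (always positive, so no real roots).
c^2+8 is irreducible over ℤ (always positive, so no real roots).

(c^2+7)(c^2+8)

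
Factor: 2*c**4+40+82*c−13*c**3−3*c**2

(2*c+1)*(c+2)*(c−4)*(c−5)

Trying the rational-root candidates, c = −1/2 is a root, so (2*c+1) divides it; the quotient is c**3−7*c**2+2*c+40.
Next, c = 5 is a root, giving the factor (c−5) and quotient c**2−2*c−8.
The remaining quadratic factors as (c+2)(c−4).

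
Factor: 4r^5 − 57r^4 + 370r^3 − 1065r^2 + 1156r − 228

(4r − 1)(r − 2)(r − 3)(r^2 − 9r + 38)

Among the possible rational roots, r = 2 is a root, giving the factor (r − 2) and quotient 4r^4 − 49r^3 + 272r^2 − 521r + 114.
Continuing, r = 1/4 is a root, giving the factor (4r − 1) and quotient r^3 − 12r^2 + 65r − 114.
Then r = 3 is a root, so (r − 3) divides it; the quotient is r^2 − 9r + 38.
The quadratic r^2 − 9r + 38 has discriminant −71 < 0 and is irreducible over ℤ.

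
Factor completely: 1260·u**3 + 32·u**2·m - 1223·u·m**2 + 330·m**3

(14·u - 11·m)·(10·u - 3·m)·(9·u + 10·m)

Group: 9·u·(140·u**2 - 152·u·m + 33·m**2) + 10·m·(140·u**2 - 152·u·m + 33·m**2); both groups contain (140·u**2 - 152·u·m + 33·m**2), so (9·u + 10·m) is a factor with cofactor 140·u**2 - 152·u·m + 33·m**2.
The cofactor groups again: 140·u**2 - 152·u·m + 33·m**2 = 14·u·(10·u - 3·m) - 11·m·(10·u - 3·m); both groups contain (10·u - 3·m), giving (14·u - 11·m)·(10·u - 3·m).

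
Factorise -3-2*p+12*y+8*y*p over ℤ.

(2*p+3)*(4*y-1)

Group as (8*y*p+12*y) + (-2*p-3) = 4*y*(2*p+3) - (2*p+3).
Both groups share the factor (2*p+3).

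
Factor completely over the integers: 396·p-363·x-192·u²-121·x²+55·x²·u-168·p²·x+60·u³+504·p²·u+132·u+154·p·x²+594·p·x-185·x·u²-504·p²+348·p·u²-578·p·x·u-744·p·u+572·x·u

-(x-3·u+3)·(12·p-11·x+4·u)·(14·p+5·u-11)

Group: x·(-168·p²+154·p·x-116·p·u+132·p+55·x·u-121·x-20·u²+44·u) + (-3·u+3)·(-168·p²+154·p·x-116·p·u+132·p+55·x·u-121·x-20·u²+44·u); both groups contain (-168·p²+154·p·x-116·p·u+132·p+55·x·u-121·x-20·u²+44·u), so (x-3·u+3) is a factor with cofactor -168·p²+154·p·x-116·p·u+132·p+55·x·u-121·x-20·u²+44·u.
The cofactor groups again: -168·p²+154·p·x-116·p·u+132·p+55·x·u-121·x-20·u²+44·u = -14·p·(12·p-11·x+4·u) + (-5·u+11)·(12·p-11·x+4·u); both groups contain (12·p-11·x+4·u), giving -(14·p+5·u-11)·(12·p-11·x+4·u).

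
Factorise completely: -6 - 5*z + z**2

Two integers with product -6 and sum -5 are 1 and -6.

(z + 1)*(z - 6)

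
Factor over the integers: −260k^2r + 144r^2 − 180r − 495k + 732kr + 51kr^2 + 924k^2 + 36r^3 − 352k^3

Group: 8k(−44k^2 − 49kr + 33k − 12r^2 + 12r) + (−3r − 15)(−44k^2 − 49kr + 33k − 12r^2 + 12r); both groups contain (−44k^2 − 49kr + 33k − 12r^2 + 12r), so (8k − 3r − 15) is a factor with cofactor −44k^2 − 49kr + 33k − 12r^2 + 12r.
The cofactor groups again: −44k^2 − 49kr + 33k − 12r^2 + 12r = −4k(11k + 4r) + (−3r + 3)(11k + 4r); both groups contain (11k + 4r), giving −(4k + 3r − 3)(11k + 4r).

−(11k + 4r)(4k + 3r − 3)(8k − 3r − 15)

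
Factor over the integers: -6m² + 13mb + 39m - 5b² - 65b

Group: -2m(3m - 5b) + (b + 13)(3m - 5b); both groups contain (3m - 5b).

-(3m - 5b)(2m - b - 13)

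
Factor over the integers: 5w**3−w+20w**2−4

Group as (5w**3−w) + (20w**2−4) = w(5w**2−1) + 4(5w**2−1).
Both groups share the factor (5w**2−1).

(w+4)(5w**2−1)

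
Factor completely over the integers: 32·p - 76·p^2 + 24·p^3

4·p·(2·p - 1)·(3·p - 8)

Pull out the common factor 4·p, then factor the remaining trinomial.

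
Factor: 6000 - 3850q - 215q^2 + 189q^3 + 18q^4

(2q + 15)(3q - 10)(3q - 5)(q + 8)

By the rational root theorem, q = -15/2 is a root, so (2q + 15) divides it; the quotient is 9q^3 + 27q^2 - 310q + 400.
Next, q = -8 is a root, so (q + 8) is a factor; dividing leaves 9q^2 - 45q + 50.
The remaining quadratic factors as (3q - 5)(3q - 10).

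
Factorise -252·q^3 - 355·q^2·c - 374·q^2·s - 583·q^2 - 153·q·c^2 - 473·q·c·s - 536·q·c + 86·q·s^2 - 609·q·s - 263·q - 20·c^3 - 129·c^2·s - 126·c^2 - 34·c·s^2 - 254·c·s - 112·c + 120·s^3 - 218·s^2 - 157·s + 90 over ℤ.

Group: 7·q·(-36·q^2 - 25·q·c - 74·q·s - 37·q - 4·c^2 - 29·c·s - 18·c - 30·s^2 - 13·s + 10) + (5·c - 4·s + 9)·(-36·q^2 - 25·q·c - 74·q·s - 37·q - 4·c^2 - 29·c·s - 18·c - 30·s^2 - 13·s + 10); both groups contain (-36·q^2 - 25·q·c - 74·q·s - 37·q - 4·c^2 - 29·c·s - 18·c - 30·s^2 - 13·s + 10), so (7·q + 5·c - 4·s + 9) is a factor with cofactor -36·q^2 - 25·q·c - 74·q·s - 37·q - 4·c^2 - 29·c·s - 18·c - 30·s^2 - 13·s + 10.
The cofactor groups again: -36·q^2 - 25·q·c - 74·q·s - 37·q - 4·c^2 - 29·c·s - 18·c - 30·s^2 - 13·s + 10 = -4·q·(9·q + 4·c + 5·s - 2) + (-c - 6·s - 5)·(9·q + 4·c + 5·s - 2); both groups contain (9·q + 4·c + 5·s - 2), giving -(4·q + c + 6·s + 5)·(9·q + 4·c + 5·s - 2).

-(9·q + 4·c + 5·s - 2)·(7·q + 5·c - 4·s + 9)·(4·q + c + 6·s + 5)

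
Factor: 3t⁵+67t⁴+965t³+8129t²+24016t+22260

(3t+7)(t+10)(t+2)(t²+8t+159)

Trying the rational-root candidates, t = -7/3 is a root, so (3t+7) divides it; the quotient is t⁴+20t³+275t²+2068t+3180.
Continuing, t = -10 is a root, so (t+10) divides it; the quotient is t³+10t²+175t+318.
Next, t = -2 is a root, so (t+2) is a factor; dividing leaves t²+8t+159.
The quadratic t²+8t+159 has discriminant -572 < 0 and is irreducible over ℤ.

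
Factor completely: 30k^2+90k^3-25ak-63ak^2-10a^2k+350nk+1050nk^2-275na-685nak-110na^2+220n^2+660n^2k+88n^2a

Group: 4n(22na+165nk+55n+2ak+15k^2+5k) + (-5a+6k)(22na+165nk+55n+2ak+15k^2+5k); both groups contain (22na+165nk+55n+2ak+15k^2+5k), so (4n-5a+6k) is a factor with cofactor 22na+165nk+55n+2ak+15k^2+5k.
The cofactor groups again: 22na+165nk+55n+2ak+15k^2+5k = 11n(2a+15k+5) + k(2a+15k+5); both groups contain (2a+15k+5), giving (11n+k)(2a+15k+5).

(4n-5a+6k)(2a+15k+5)(11n+k)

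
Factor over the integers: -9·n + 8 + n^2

Two integers with product 8 and sum -9 are -1 and -8.

(n - 1)·(n - 8)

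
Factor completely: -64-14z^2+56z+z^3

Among the possible rational roots, z = 2 is a root, giving the factor (z-2) and quotient z^2-12z+32.
The remaining quadratic factors as (z-8)(z-4).

(z-2)(z-4)(z-8)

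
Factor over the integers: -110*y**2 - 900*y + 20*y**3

10*y*(2*y + 9)*(y - 10)

Pull out the common factor 10*y, then factor the remaining trinomial.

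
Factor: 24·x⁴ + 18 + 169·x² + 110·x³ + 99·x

Among the possible rational roots, x = −1/3 is a root, so (3·x + 1) is a factor; dividing leaves 8·x³ + 34·x² + 45·x + 18.
Continuing, x = −3/4 is a root, so (4·x + 3) divides it; the quotient is 2·x² + 7·x + 6.
The remaining quadratic factors as (2·x + 3)(x + 2).

(2·x + 3)·(3·x + 1)·(4·x + 3)·(x + 2)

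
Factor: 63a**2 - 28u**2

Pull out the common factor 7; 9a**2 - 4u**2 is a difference of squares.

7(3a + 2u)(3a - 2u)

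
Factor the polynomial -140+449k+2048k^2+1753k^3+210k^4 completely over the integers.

Trying the rational-root candidates, k = -7 is a root, so (k+7) is a factor; dividing leaves 210k^3+283k^2+67k-20.
Then k = -5/7 is a root, giving the factor (7k+5) and quotient 30k^2+19k-4.
The remaining quadratic factors as (5k+4)(6k-1).

(5k+4)(6k-1)(7k+5)(k+7)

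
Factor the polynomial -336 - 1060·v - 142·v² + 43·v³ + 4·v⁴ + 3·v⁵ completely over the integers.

(3·v + 1)·(v + 3)·(v - 4)·(v² + 2·v + 28)

Among the possible rational roots, v = 4 is a root, so (v - 4) is a factor; dividing leaves 3·v⁴ + 16·v³ + 107·v² + 286·v + 84.
Next, v = -1/3 is a root, giving the factor (3·v + 1) and quotient v³ + 5·v² + 34·v + 84.
Next, v = -3 is a root, so (v + 3) is a factor; dividing leaves v² + 2·v + 28.
The quadratic v² + 2·v + 28 has discriminant -108 < 0 and is irreducible over ℤ.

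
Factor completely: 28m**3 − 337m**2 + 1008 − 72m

(4m − 7)(7m + 12)(m − 12)

Among the possible rational roots, m = 12 is a root, giving the factor (m − 12) and quotient 28m**2 − m − 84.
The remaining quadratic factors as (4m − 7)(7m + 12).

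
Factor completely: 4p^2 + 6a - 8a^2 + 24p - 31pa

Group: p(4p + a) + (-8a + 6)(4p + a); both groups contain (4p + a).

(p - 8a + 6)(4p + a)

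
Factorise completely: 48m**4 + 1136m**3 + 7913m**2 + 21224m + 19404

Among the possible rational roots, m = -14/3 is a root, giving the factor (3m + 14) and quotient 16m**3 + 304m**2 + 1219m + 1386.
Continuing, m = -14 is a root, giving the factor (m + 14) and quotient 16m**2 + 80m + 99.
The remaining quadratic factors as (4m + 9)(4m + 11).

(3m + 14)(4m + 11)(4m + 9)(m + 14)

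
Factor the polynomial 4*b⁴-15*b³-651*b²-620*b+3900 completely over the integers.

By the rational root theorem, b = -13/4 is a root, giving the factor (4*b+13) and quotient b³-7*b²-140*b+300.
Then b = 2 is a root, so (b-2) is a factor; dividing leaves b²-5*b-150.
The remaining quadratic factors as (b-15)(b+10).

(4*b+13)*(b+10)*(b-15)*(b-2)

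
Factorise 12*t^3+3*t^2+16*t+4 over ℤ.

(4*t+1)*(3*t^2+4)

Group as (12*t^3+16*t) + (3*t^2+4) = 4*t*(3*t^2+4) + (3*t^2+4).
Both groups share the factor (3*t^2+4).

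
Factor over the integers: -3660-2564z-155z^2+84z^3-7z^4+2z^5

Among the possible rational roots, z = -5/2 is a root, so (2z+5) divides it; the quotient is z^4-6z^3+57z^2-220z-732.
Then z = -2 is a root, so (z+2) is a factor; dividing leaves z^3-8z^2+73z-366.
Then z = 6 is a root, so (z-6) divides it; the quotient is z^2-2z+61.
The quadratic z^2-2z+61 has discriminant -240 < 0 and is irreducible over ℤ.

(2z+5)(z+2)(z-6)(z^2-2z+61)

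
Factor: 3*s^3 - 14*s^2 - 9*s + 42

Group as (3*s^3 - 9*s) + (-14*s^2 + 42) = 3*s*(s^2 - 3) - 14*(s^2 - 3).
Both groups share the factor (s^2 - 3).

(3*s - 14)*(s^2 - 3)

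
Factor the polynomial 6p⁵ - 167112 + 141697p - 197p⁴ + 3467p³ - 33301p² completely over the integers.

Among the possible rational roots, p = 8 is a root, so (p - 8) is a factor; dividing leaves 6p⁴ - 149p³ + 2275p² - 15101p + 20889.
Then p = 11/6 is a root, so (6p - 11) divides it; the quotient is p³ - 23p² + 337p - 1899.
Then p = 9 is a root, giving the factor (p - 9) and quotient p² - 14p + 211.
The quadratic p² - 14p + 211 has discriminant -648 < 0 and is irreducible over ℤ.

(6p - 11)(p - 8)(p - 9)(p² - 14p + 211)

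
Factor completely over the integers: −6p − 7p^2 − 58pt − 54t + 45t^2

−(7p − 5t + 6)(p + 9t)

Group: −7p(p + 9t) + (5t − 6)(p + 9t); both groups contain (p + 9t).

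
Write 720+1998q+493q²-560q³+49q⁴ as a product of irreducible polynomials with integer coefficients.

Among the possible rational roots, q = 10 is a root, giving the factor (q-10) and quotient 49q³-70q²-207q-72.
Next, q = -8/7 is a root, so (7q+8) divides it; the quotient is 7q²-18q-9.
The remaining quadratic factors as (7q+3)(q-3).

(7q+3)(7q+8)(q-10)(q-3)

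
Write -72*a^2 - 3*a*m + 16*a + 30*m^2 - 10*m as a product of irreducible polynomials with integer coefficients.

-(8*a - 5*m)*(9*a + 6*m - 2)

Group: -8*a*(9*a + 6*m - 2) + 5*m*(9*a + 6*m - 2); both groups contain (9*a + 6*m - 2).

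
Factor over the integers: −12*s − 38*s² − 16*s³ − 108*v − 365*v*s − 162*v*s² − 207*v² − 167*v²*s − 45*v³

Group: 5*v*(−9*v² − 19*v*s − 36*v − 2*s² − 4*s) + (8*s + 3)*(−9*v² − 19*v*s − 36*v − 2*s² − 4*s); both groups contain (−9*v² − 19*v*s − 36*v − 2*s² − 4*s), so (5*v + 8*s + 3) is a factor with cofactor −9*v² − 19*v*s − 36*v − 2*s² − 4*s.
The cofactor groups again: −9*v² − 19*v*s − 36*v − 2*s² − 4*s = −v*(9*v + s) + (−2*s − 4)*(9*v + s); both groups contain (9*v + s), giving −(v + 2*s + 4)*(9*v + s).

−(v + 2*s + 4)*(5*v + 8*s + 3)*(9*v + s)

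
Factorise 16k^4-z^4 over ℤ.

(2k)⁴ − (z)⁴ = ((2k)² − (z)²)((2k)² + (z)²); the first factor splits again, the second (4k^2+z^2) is irreducible.

(2k+z)(2k-z)(4k^2+z^2)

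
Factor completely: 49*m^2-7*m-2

Need a pair with product 49·(-2) = -98 and sum -7: that's -14 and 7.
Split the middle term: 49*m^2-14*m + 7*m-2 = 7*m*(7*m-2) + (7*m-2).

(7*m+1)*(7*m-2)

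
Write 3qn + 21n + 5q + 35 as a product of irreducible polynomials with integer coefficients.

(3n + 5)(q + 7)

Group as (3qn + 5q) + (21n + 35) = q(3n + 5) + 7(3n + 5).
Both groups share the factor (3n + 5).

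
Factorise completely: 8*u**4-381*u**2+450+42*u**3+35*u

(2*u-9)*(4*u-5)*(u+1)*(u+10)

Trying the rational-root candidates, u = -10 is a root, giving the factor (u+10) and quotient 8*u**3-38*u**2-u+45.
Continuing, u = 9/2 is a root, giving the factor (2*u-9) and quotient 4*u**2-u-5.
The remaining quadratic factors as (4*u-5)(u+1).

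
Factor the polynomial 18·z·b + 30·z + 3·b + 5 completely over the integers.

Group as (18·z·b + 30·z) + (3·b + 5) = 6·z·(3·b + 5) + (3·b + 5).
Both groups share the factor (3·b + 5).

(3·b + 5)·(6·z + 1)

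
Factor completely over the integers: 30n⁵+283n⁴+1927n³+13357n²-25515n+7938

(5n-2)(6n-7)(n+9)(n²+2n+63)

Testing divisors of the constant over divisors of the leading coefficient, n = 2/5 is a root, so (5n-2) is a factor; dividing leaves 6n⁴+59n³+409n²+2835n-3969.
Then n = -9 is a root, so (n+9) divides it; the quotient is 6n³+5n²+364n-441.
Then n = 7/6 is a root, so (6n-7) is a factor; dividing leaves n²+2n+63.
The quadratic n²+2n+63 has discriminant -248 < 0 and is irreducible over ℤ.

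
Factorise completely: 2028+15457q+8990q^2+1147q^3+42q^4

Testing divisors of the constant over divisors of the leading coefficient, q = -12 is a root, giving the factor (q+12) and quotient 42q^3+643q^2+1274q+169.
Then q = -1/7 is a root, giving the factor (7q+1) and quotient 6q^2+91q+169.
The remaining quadratic factors as (q+13)(6q+13).

(6q+13)(7q+1)(q+12)(q+13)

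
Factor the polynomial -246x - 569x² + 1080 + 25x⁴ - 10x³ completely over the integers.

By the rational root theorem, x = -4 is a root, so (x + 4) divides it; the quotient is 25x³ - 110x² - 129x + 270.
Then x = 5 is a root, so (x - 5) divides it; the quotient is 25x² + 15x - 54.
The remaining quadratic factors as (5x - 6)(5x + 9).

(5x + 9)(5x - 6)(x + 4)(x - 5)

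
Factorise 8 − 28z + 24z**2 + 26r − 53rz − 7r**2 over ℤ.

Group: −r(7r − 3z + 2) + (−8z + 4)(7r − 3z + 2); both groups contain (7r − 3z + 2).

−(7r − 3z + 2)(r + 8z − 4)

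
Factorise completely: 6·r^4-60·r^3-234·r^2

Pull out the common factor 6·r^2, then factor the remaining trinomial.

6·r^2·(r+3)·(r-13)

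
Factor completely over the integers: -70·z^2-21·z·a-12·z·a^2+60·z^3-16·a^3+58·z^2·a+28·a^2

Group: 2·z·(30·z^2+44·z·a-35·z+16·a^2-28·a) - a·(30·z^2+44·z·a-35·z+16·a^2-28·a); both groups contain (30·z^2+44·z·a-35·z+16·a^2-28·a), so (2·z-a) is a factor with cofactor 30·z^2+44·z·a-35·z+16·a^2-28·a.
The cofactor groups again: 30·z^2+44·z·a-35·z+16·a^2-28·a = 5·z·(6·z+4·a-7) + 4·a·(6·z+4·a-7); both groups contain (6·z+4·a-7), giving (5·z+4·a)·(6·z+4·a-7).

(2·z-a)·(5·z+4·a)·(6·z+4·a-7)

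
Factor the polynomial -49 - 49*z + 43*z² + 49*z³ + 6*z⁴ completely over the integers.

Among the possible rational roots, z = -1 is a root, so (z + 1) is a factor; dividing leaves 6*z³ + 43*z² - 49.
Next, z = 1 is a root, so (z - 1) is a factor; dividing leaves 6*z² + 49*z + 49.
The remaining quadratic factors as (6*z + 7)(z + 7).

(6*z + 7)*(z + 1)*(z + 7)*(z - 1)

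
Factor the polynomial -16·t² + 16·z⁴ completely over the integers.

Pull out the common factor 16, leaving z⁴ - t².
Recognize a difference of squares with the parts z² and t.

16·(z² - t)·(z² + t)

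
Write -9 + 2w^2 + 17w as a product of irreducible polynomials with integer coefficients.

Need a pair with product 2·(-9) = -18 and sum 17: that's 18 and -1.
Split the middle term: 2w^2 + 18w - w - 9 = 2w(w + 9) - (w + 9).

(2w - 1)(w + 9)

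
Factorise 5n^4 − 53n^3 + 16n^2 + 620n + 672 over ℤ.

(5n + 7)(n + 2)(n − 6)(n − 8)

Among the possible rational roots, n = −2 is a root, so (n + 2) is a factor; dividing leaves 5n^3 − 63n^2 + 142n + 336.
Next, n = −7/5 is a root, giving the factor (5n + 7) and quotient n^2 − 14n + 48.
The remaining quadratic factors as (n − 8)(n − 6).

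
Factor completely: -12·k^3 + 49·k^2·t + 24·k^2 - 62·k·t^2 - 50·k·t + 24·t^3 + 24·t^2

-(3·k - 4·t)·(4·k - 3·t)·(k - 2·t - 2)

Group: k·(-12·k^2 + 25·k·t - 12·t^2) + (-2·t - 2)·(-12·k^2 + 25·k·t - 12·t^2); both groups contain (-12·k^2 + 25·k·t - 12·t^2), so (k - 2·t - 2) is a factor with cofactor -12·k^2 + 25·k·t - 12·t^2.
The cofactor groups again: -12·k^2 + 25·k·t - 12·t^2 = -4·k·(3·k - 4·t) + 3·t·(3·k - 4·t); both groups contain (3·k - 4·t), giving -(4·k - 3·t)·(3·k - 4·t).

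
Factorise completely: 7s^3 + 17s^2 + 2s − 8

Trying the rational-root candidates, s = −2 is a root, giving the factor (s + 2) and quotient 7s^2 + 3s − 4.
The remaining quadratic factors as (7s − 4)(s + 1).

(7s − 4)(s + 1)(s + 2)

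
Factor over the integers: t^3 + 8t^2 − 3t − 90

(t + 5)(t + 6)(t − 3)

Among the possible rational roots, t = −5 is a root, so (t + 5) divides it; the quotient is t^2 + 3t − 18.
The remaining quadratic factors as (t − 3)(t + 6).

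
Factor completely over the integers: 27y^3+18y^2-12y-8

(3y+2)^2(3y-2)

Group as (27y^3-12y) + (18y^2-8) = 3y(9y^2-4) + 2(9y^2-4).
Both groups share the factor (9y^2-4).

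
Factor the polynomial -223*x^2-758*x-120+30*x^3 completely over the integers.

(5*x+12)*(6*x+1)*(x-10)

Testing divisors of the constant over divisors of the leading coefficient, x = 10 is a root, so (x-10) is a factor; dividing leaves 30*x^2+77*x+12.
The remaining quadratic factors as (5*x+12)(6*x+1).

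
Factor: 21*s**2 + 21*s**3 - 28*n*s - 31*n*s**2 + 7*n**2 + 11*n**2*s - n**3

-(n - 3*s)*(n - 7*s - 7)*(n - s)

Group: n*(-n**2 + 4*n*s - 3*s**2) + (-7*s - 7)*(-n**2 + 4*n*s - 3*s**2); both groups contain (-n**2 + 4*n*s - 3*s**2), so (n - 7*s - 7) is a factor with cofactor -n**2 + 4*n*s - 3*s**2.
The cofactor groups again: -n**2 + 4*n*s - 3*s**2 = -n*(n - s) + 3*s*(n - s); both groups contain (n - s), giving -(n - 3*s)*(n - s).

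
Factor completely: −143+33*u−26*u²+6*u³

(3*u−13)*(2*u²+11)

Group as (6*u³+33*u) + (−26*u²−143) = 3*u*(2*u²+11) − 13*(2*u²+11).
Both groups share the factor (2*u²+11).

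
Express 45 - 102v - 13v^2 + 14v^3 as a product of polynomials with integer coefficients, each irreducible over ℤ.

(2v + 5)(7v - 3)(v - 3)

Trying the rational-root candidates, v = -5/2 is a root, so (2v + 5) divides it; the quotient is 7v^2 - 24v + 9.
The remaining quadratic factors as (7v - 3)(v - 3).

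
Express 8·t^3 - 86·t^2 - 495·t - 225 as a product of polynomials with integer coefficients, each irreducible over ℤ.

Trying the rational-root candidates, t = -15/4 is a root, so (4·t + 15) divides it; the quotient is 2·t^2 - 29·t - 15.
The remaining quadratic factors as (2·t + 1)(t - 15).

(2·t + 1)·(4·t + 15)·(t - 15)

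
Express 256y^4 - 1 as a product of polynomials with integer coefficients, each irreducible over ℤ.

(4y + 1)(4y - 1)(16y^2 + 1)

Difference of squares twice: with A = 4y and B = 1, A⁴ − B⁴ = (A² − B²)(A² + B²), and A² − B² factors again.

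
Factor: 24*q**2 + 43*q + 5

(3*q + 5)*(8*q + 1)

Need a pair with product 24·5 = 120 and sum 43: that's 3 and 40.
Split the middle term: 24*q**2 + 3*q + 40*q + 5 = 3*q*(8*q + 1) + 5*(8*q + 1).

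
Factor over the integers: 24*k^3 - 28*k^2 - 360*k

4*k*(2*k - 9)*(3*k + 10)

Pull out the common factor 4*k, then factor the remaining trinomial.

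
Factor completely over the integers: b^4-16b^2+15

Substitute u = b^2 to get a quadratic in u, then factor.
b^2-1 is a difference of squares.
b^2-15 is irreducible over ℤ (15 is not a perfect square).

(b+1)(b-1)(b^2-15)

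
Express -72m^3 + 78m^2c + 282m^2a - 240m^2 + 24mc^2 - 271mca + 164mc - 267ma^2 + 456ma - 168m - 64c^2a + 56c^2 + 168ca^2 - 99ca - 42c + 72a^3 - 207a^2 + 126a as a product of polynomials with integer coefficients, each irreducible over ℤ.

Group: 6m(-12m^2 - 3mc + 41ma - 28m + 8ca - 7c - 24a^2 + 21a) + (-8c - 3a + 6)(-12m^2 - 3mc + 41ma - 28m + 8ca - 7c - 24a^2 + 21a); both groups contain (-12m^2 - 3mc + 41ma - 28m + 8ca - 7c - 24a^2 + 21a), so (6m - 8c - 3a + 6) is a factor with cofactor -12m^2 - 3mc + 41ma - 28m + 8ca - 7c - 24a^2 + 21a.
The cofactor groups again: -12m^2 - 3mc + 41ma - 28m + 8ca - 7c - 24a^2 + 21a = -3m(4m + c - 3a) + (8a - 7)(4m + c - 3a); both groups contain (4m + c - 3a), giving -(3m - 8a + 7)(4m + c - 3a).

-(4m + c - 3a)(6m - 8c - 3a + 6)(3m - 8a + 7)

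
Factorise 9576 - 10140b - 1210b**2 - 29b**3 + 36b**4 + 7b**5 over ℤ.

(7b - 6)(b + 7)(b - 6)(b**2 + 5b + 38)

Among the possible rational roots, b = -7 is a root, so (b + 7) is a factor; dividing leaves 7b**4 - 13b**3 + 62b**2 - 1644b + 1368.
Next, b = 6/7 is a root, so (7b - 6) divides it; the quotient is b**3 - b**2 + 8b - 228.
Next, b = 6 is a root, so (b - 6) is a factor; dividing leaves b**2 + 5b + 38.
The quadratic b**2 + 5b + 38 has discriminant -127 < 0 and is irreducible over ℤ.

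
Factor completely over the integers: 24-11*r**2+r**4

Substitute u = r**2 to get a quadratic in u, then factor.
r**2-8 is irreducible over ℤ (8 is not a perfect square).
r**2-3 is irreducible over ℤ (3 is not a perfect square).

(r**2-3)*(r**2-8)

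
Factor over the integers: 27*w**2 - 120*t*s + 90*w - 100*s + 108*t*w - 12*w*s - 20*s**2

Group: 9*w*(12*t + 3*w + 2*s + 10) - 10*s*(12*t + 3*w + 2*s + 10); both groups contain (12*t + 3*w + 2*s + 10).

(9*w - 10*s)*(12*t + 3*w + 2*s + 10)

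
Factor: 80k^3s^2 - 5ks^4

5ks^2(4k + s)(4k - s)

Pull out the common factor 5ks^2; 16k^2 - s^2 is a difference of squares.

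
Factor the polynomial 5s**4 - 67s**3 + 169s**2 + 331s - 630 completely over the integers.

Among the possible rational roots, s = -2 is a root, so (s + 2) divides it; the quotient is 5s**3 - 77s**2 + 323s - 315.
Next, s = 5 is a root, so (s - 5) is a factor; dividing leaves 5s**2 - 52s + 63.
The remaining quadratic factors as (5s - 7)(s - 9).

(5s - 7)(s + 2)(s - 5)(s - 9)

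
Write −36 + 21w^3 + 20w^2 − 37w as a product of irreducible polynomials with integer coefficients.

(3w − 4)(7w + 9)(w + 1)

Trying the rational-root candidates, w = −1 is a root, so (w + 1) divides it; the quotient is 21w^2 − w − 36.
The remaining quadratic factors as (7w + 9)(3w − 4).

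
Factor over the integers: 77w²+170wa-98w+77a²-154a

(7w+11a)(11w+7a-14)

Group: 7w(11w+7a-14) + 11a(11w+7a-14); both groups contain (11w+7a-14).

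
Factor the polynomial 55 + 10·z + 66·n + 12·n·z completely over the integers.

Group as (12·n·z + 66·n) + (10·z + 55) = 6·n·(2·z + 11) + 5·(2·z + 11).
Both groups share the factor (2·z + 11).

(2·z + 11)·(6·n + 5)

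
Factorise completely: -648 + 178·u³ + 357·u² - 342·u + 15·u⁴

(3·u - 4)·(5·u + 6)·(u + 3)·(u + 9)

Testing divisors of the constant over divisors of the leading coefficient, u = -9 is a root, so (u + 9) is a factor; dividing leaves 15·u³ + 43·u² - 30·u - 72.
Continuing, u = 4/3 is a root, so (3·u - 4) is a factor; dividing leaves 5·u² + 21·u + 18.
The remaining quadratic factors as (u + 3)(5·u + 6).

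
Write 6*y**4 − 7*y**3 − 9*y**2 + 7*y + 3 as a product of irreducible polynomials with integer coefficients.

(2*y − 3)*(3*y + 1)*(y + 1)*(y − 1)

Testing divisors of the constant over divisors of the leading coefficient, y = −1/3 is a root, so (3*y + 1) is a factor; dividing leaves 2*y**3 − 3*y**2 − 2*y + 3.
Continuing, y = −1 is a root, so (y + 1) divides it; the quotient is 2*y**2 − 5*y + 3.
The remaining quadratic factors as (y − 1)(2*y − 3).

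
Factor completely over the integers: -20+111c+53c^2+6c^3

(6c-1)(c+4)(c+5)

Testing divisors of the constant over divisors of the leading coefficient, c = 1/6 is a root, so (6c-1) divides it; the quotient is c^2+9c+20.
The remaining quadratic factors as (c+5)(c+4).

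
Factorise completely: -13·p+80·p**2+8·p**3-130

Group as (8·p**3-13·p) + (80·p**2-130) = p·(8·p**2-13) + 10·(8·p**2-13).
Both groups share the factor (8·p**2-13).

(p+10)·(8·p**2-13)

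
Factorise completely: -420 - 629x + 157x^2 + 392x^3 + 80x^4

Trying the rational-root candidates, x = 5/4 is a root, so (4x - 5) divides it; the quotient is 20x^3 + 123x^2 + 193x + 84.
Continuing, x = -4 is a root, giving the factor (x + 4) and quotient 20x^2 + 43x + 21.
The remaining quadratic factors as (4x + 3)(5x + 7).

(4x + 3)(4x - 5)(5x + 7)(x + 4)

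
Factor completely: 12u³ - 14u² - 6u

2u(2u - 3)(3u + 1)

Pull out the common factor 2u, then factor the remaining trinomial.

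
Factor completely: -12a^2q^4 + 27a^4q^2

Pull out the common factor 3a^2q^2; 9a^2 - 4q^2 is a difference of squares.

3a^2q^2(3a + 2q)(3a - 2q)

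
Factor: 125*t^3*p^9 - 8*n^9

Recognize a difference of cubes with the parts 5*t*p^3 and 2*n^3.

(5*t*p^3 - 2*n^3)*(25*t^2*p^6 + 10*t*p^3*n^3 + 4*n^6)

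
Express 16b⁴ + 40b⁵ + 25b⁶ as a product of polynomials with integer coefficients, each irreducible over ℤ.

Pull out the common factor b⁴, leaving 25b² + 40b + 16.
Recognize a perfect-square trinomial with the parts 5b and 4.

b⁴(5b + 4)²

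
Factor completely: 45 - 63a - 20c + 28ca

(4c - 9)(7a - 5)

Group as (28ca - 20c) + (-63a + 45) = 4c(7a - 5) - 9(7a - 5).
Both groups share the factor (7a - 5).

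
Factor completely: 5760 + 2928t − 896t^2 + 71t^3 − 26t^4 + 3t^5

Testing divisors of the constant over divisors of the leading coefficient, t = −4/3 is a root, so (3t + 4) is a factor; dividing leaves t^4 − 10t^3 + 37t^2 − 348t + 1440.
Then t = 5 is a root, so (t − 5) divides it; the quotient is t^3 − 5t^2 + 12t − 288.
Next, t = 8 is a root, giving the factor (t − 8) and quotient t^2 + 3t + 36.
The quadratic t^2 + 3t + 36 has discriminant −135 < 0 and is irreducible over ℤ.

(3t + 4)(t − 5)(t − 8)(t^2 + 3t + 36)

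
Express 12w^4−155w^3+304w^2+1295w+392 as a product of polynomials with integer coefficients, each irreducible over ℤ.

By the rational root theorem, w = 8 is a root, so (w−8) is a factor; dividing leaves 12w^3−59w^2−168w−49.
Continuing, w = 7 is a root, giving the factor (w−7) and quotient 12w^2+25w+7.
The remaining quadratic factors as (4w+7)(3w+1).

(3w+1)(4w+7)(w−7)(w−8)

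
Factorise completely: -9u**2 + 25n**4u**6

u**2(5n**2u**2 + 3)(5n**2u**2 - 3)

Every term has a factor of u**2; factoring it out leaves 25n**4u**4 - 9.
Recognize a difference of squares with the parts 5n**2u**2 and 3.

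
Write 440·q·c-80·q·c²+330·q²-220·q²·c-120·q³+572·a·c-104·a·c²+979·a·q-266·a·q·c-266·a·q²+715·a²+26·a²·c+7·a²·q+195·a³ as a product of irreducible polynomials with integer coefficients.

Group: 3·a·(65·a²+89·a·q+52·a·c+30·q²+40·q·c) + (-4·q-2·c+11)·(65·a²+89·a·q+52·a·c+30·q²+40·q·c); both groups contain (65·a²+89·a·q+52·a·c+30·q²+40·q·c), so (3·a-4·q-2·c+11) is a factor with cofactor 65·a²+89·a·q+52·a·c+30·q²+40·q·c.
The cofactor groups again: 65·a²+89·a·q+52·a·c+30·q²+40·q·c = 5·a·(13·a+10·q) + (3·q+4·c)·(13·a+10·q); both groups contain (13·a+10·q), giving (5·a+3·q+4·c)·(13·a+10·q).

(13·a+10·q)·(3·a-4·q-2·c+11)·(5·a+3·q+4·c)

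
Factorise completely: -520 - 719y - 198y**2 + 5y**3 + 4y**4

Among the possible rational roots, y = -5 is a root, so (y + 5) is a factor; dividing leaves 4y**3 - 15y**2 - 123y - 104.
Next, y = -13/4 is a root, giving the factor (4y + 13) and quotient y**2 - 7y - 8.
The remaining quadratic factors as (y + 1)(y - 8).

(4y + 13)(y + 1)(y + 5)(y - 8)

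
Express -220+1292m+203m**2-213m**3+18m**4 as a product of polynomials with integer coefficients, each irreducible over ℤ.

Among the possible rational roots, m = -2 is a root, so (m+2) is a factor; dividing leaves 18m**3-249m**2+701m-110.
Continuing, m = 11/3 is a root, giving the factor (3m-11) and quotient 6m**2-61m+10.
The remaining quadratic factors as (m-10)(6m-1).

(3m-11)(6m-1)(m+2)(m-10)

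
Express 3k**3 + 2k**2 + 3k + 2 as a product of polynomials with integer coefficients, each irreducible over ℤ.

(3k + 2)(k**2 + 1)

Group as (3k**3 + 3k) + (2k**2 + 2) = 3k(k**2 + 1) + 2(k**2 + 1).
Both groups share the factor (k**2 + 1).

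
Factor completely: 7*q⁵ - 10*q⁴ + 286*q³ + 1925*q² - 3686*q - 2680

(7*q + 4)*(q + 5)*(q - 2)*(q² - 5*q + 67)

Among the possible rational roots, q = 2 is a root, so (q - 2) is a factor; dividing leaves 7*q⁴ + 4*q³ + 294*q² + 2513*q + 1340.
Next, q = -5 is a root, so (q + 5) is a factor; dividing leaves 7*q³ - 31*q² + 449*q + 268.
Then q = -4/7 is a root, so (7*q + 4) is a factor; dividing leaves q² - 5*q + 67.
The quadratic q² - 5*q + 67 has discriminant -243 < 0 and is irreducible over ℤ.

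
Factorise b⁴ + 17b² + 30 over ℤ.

Substitute u = b² to get a quadratic in u, then factor.
b² + 15 is irreducible over ℤ (always positive, so no real roots).
b² + 2 is irreducible over ℤ (always positive, so no real roots).

(b² + 15)(b² + 2)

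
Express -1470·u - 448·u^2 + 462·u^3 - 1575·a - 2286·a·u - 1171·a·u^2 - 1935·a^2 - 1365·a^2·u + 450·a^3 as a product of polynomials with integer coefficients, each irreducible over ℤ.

(10·a - 3·u + 7)·(15·a + 14·u)·(3·a - 11·u - 15)

Group: 15·a·(30·a^2 - 119·a·u - 129·a + 33·u^2 - 32·u - 105) + 14·u·(30·a^2 - 119·a·u - 129·a + 33·u^2 - 32·u - 105); both groups contain (30·a^2 - 119·a·u - 129·a + 33·u^2 - 32·u - 105), so (15·a + 14·u) is a factor with cofactor 30·a^2 - 119·a·u - 129·a + 33·u^2 - 32·u - 105.
The cofactor groups again: 30·a^2 - 119·a·u - 129·a + 33·u^2 - 32·u - 105 = 10·a·(3·a - 11·u - 15) + (-3·u + 7)·(3·a - 11·u - 15); both groups contain (3·a - 11·u - 15), giving (10·a - 3·u + 7)·(3·a - 11·u - 15).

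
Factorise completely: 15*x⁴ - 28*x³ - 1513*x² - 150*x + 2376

(3*x + 4)*(5*x - 6)*(x + 9)*(x - 11)

Trying the rational-root candidates, x = -4/3 is a root, giving the factor (3*x + 4) and quotient 5*x³ - 16*x² - 483*x + 594.
Continuing, x = -9 is a root, giving the factor (x + 9) and quotient 5*x² - 61*x + 66.
The remaining quadratic factors as (x - 11)(5*x - 6).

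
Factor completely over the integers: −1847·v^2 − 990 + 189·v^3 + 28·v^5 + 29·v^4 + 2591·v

(4·v − 9)·(7·v − 5)·(v − 1)·(v^2 + 5·v + 22)

Trying the rational-root candidates, v = 1 is a root, so (v − 1) is a factor; dividing leaves 28·v^4 + 57·v^3 + 246·v^2 − 1601·v + 990.
Continuing, v = 5/7 is a root, so (7·v − 5) is a factor; dividing leaves 4·v^3 + 11·v^2 + 43·v − 198.
Next, v = 9/4 is a root, so (4·v − 9) divides it; the quotient is v^2 + 5·v + 22.
The quadratic v^2 + 5·v + 22 has discriminant −63 < 0 and is irreducible over ℤ.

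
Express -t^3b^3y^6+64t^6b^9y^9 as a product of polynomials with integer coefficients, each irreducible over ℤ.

b^3t^3y^6(4tb^2y-1)(16t^2b^4y^2+4tb^2y+1)

Every term has a factor of t^3b^3y^6; factoring it out leaves 64t^3b^6y^3-1.
Recognize a difference of cubes with the parts 4tb^2y and 1.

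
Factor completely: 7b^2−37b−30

(7b+5)(b−6)

Need a pair with product 7·(−30) = −210 and sum −37: that's 5 and −42.
Split the middle term: 7b^2+5b − 42b−30 = b(7b+5) − 6(7b+5).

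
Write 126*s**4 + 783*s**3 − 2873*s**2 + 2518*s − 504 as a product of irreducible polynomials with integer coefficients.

(3*s − 4)*(6*s − 7)*(7*s − 2)*(s + 9)

Among the possible rational roots, s = 2/7 is a root, so (7*s − 2) divides it; the quotient is 18*s**3 + 117*s**2 − 377*s + 252.
Then s = 7/6 is a root, so (6*s − 7) divides it; the quotient is 3*s**2 + 23*s − 36.
The remaining quadratic factors as (3*s − 4)(s + 9).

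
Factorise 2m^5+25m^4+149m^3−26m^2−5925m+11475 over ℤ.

(2m−5)(m+9)(m−3)(m^2+9m+85)

Among the possible rational roots, m = −9 is a root, so (m+9) divides it; the quotient is 2m^4+7m^3+86m^2−800m+1275.
Next, m = 5/2 is a root, so (2m−5) divides it; the quotient is m^3+6m^2+58m−255.
Next, m = 3 is a root, so (m−3) is a factor; dividing leaves m^2+9m+85.
The quadratic m^2+9m+85 has discriminant −259 < 0 and is irreducible over ℤ.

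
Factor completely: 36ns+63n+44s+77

(4s+7)(9n+11)

Group as (36ns+63n) + (44s+77) = 9n(4s+7) + 11(4s+7).
Both groups share the factor (4s+7).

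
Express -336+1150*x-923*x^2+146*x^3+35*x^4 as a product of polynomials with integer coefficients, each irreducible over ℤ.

(5*x-7)*(7*x-3)*(x+8)*(x-2)

By the rational root theorem, x = 3/7 is a root, so (7*x-3) divides it; the quotient is 5*x^3+23*x^2-122*x+112.
Then x = 7/5 is a root, so (5*x-7) is a factor; dividing leaves x^2+6*x-16.
The remaining quadratic factors as (x+8)(x-2).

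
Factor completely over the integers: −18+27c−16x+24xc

Group as (24xc−16x) + (27c−18) = 8x(3c−2) + 9(3c−2).
Both groups share the factor (3c−2).

(3c−2)(8x+9)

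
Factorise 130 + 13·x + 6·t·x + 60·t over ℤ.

(6·t + 13)·(x + 10)

Group as (6·t·x + 60·t) + (13·x + 130) = 6·t·(x + 10) + 13·(x + 10).
Both groups share the factor (x + 10).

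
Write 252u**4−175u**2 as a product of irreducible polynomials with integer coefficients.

7u**2(6u+5)(6u−5)

Every term has a factor of 7u**2. Then 36u**2−25 = (6u)² − (5)².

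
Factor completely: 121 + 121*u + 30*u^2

Need a pair with product 30·121 = 3630 and sum 121: that's 66 and 55.
Split the middle term: 30*u^2 + 66*u + 55*u + 121 = 6*u*(5*u + 11) + 11*(5*u + 11).

(5*u + 11)*(6*u + 11)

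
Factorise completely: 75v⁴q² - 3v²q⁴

Every term has a factor of 3v²q². Then 25v² - q² = (5v)² − (q)².

3q²v²(5v - q)(5v + q)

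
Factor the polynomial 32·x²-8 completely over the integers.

Factor out 8, leaving 4·x²-1, which is a difference of two squares.

8·(2·x+1)·(2·x-1)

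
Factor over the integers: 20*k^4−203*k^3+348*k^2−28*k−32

(4*k+1)*(5*k−2)*(k−2)*(k−8)

Testing divisors of the constant over divisors of the leading coefficient, k = 8 is a root, so (k−8) is a factor; dividing leaves 20*k^3−43*k^2+4*k+4.
Next, k = 2/5 is a root, so (5*k−2) is a factor; dividing leaves 4*k^2−7*k−2.
The remaining quadratic factors as (k−2)(4*k+1).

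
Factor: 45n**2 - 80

Pull out the common factor 5; 9n**2 - 16 is a difference of squares.

5(3n + 4)(3n - 4)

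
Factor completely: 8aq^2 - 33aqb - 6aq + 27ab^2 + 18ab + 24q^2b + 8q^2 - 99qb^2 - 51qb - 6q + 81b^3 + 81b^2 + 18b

Group: q(8aq - 9ab - 6a + 24qb + 8q - 27b^2 - 27b - 6) - 3b(8aq - 9ab - 6a + 24qb + 8q - 27b^2 - 27b - 6); both groups contain (8aq - 9ab - 6a + 24qb + 8q - 27b^2 - 27b - 6), so (q - 3b) is a factor with cofactor 8aq - 9ab - 6a + 24qb + 8q - 27b^2 - 27b - 6.
The cofactor groups again: 8aq - 9ab - 6a + 24qb + 8q - 27b^2 - 27b - 6 = 8q(a + 3b + 1) + (-9b - 6)(a + 3b + 1); both groups contain (a + 3b + 1), giving (8q - 9b - 6)(a + 3b + 1).

(q - 3b)(8q - 9b - 6)(a + 3b + 1)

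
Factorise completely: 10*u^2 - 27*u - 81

Need a pair with product 10·(-81) = -810 and sum -27: that's -45 and 18.
Split the middle term: 10*u^2 - 45*u + 18*u - 81 = 5*u*(2*u - 9) + 9*(2*u - 9).

(2*u - 9)*(5*u + 9)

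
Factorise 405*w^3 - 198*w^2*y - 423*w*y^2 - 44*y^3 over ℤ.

Group: 9*w*(45*w^2 - 27*w*y - 44*y^2) + y*(45*w^2 - 27*w*y - 44*y^2); both groups contain (45*w^2 - 27*w*y - 44*y^2), so (9*w + y) is a factor with cofactor 45*w^2 - 27*w*y - 44*y^2.
The cofactor groups again: 45*w^2 - 27*w*y - 44*y^2 = 3*w*(15*w + 11*y) - 4*y*(15*w + 11*y); both groups contain (15*w + 11*y), giving (3*w - 4*y)*(15*w + 11*y).

(15*w + 11*y)*(3*w - 4*y)*(9*w + y)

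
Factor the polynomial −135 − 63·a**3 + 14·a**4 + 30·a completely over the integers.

Group as (14·a**4 + 30·a) + (−63·a**3 − 135) = 2·a·(7·a**3 + 15) − 9·(7·a**3 + 15).
Both groups share the factor (7·a**3 + 15).

(2·a − 9)·(7·a**3 + 15)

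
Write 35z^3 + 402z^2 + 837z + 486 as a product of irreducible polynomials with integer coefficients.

Testing divisors of the constant over divisors of the leading coefficient, z = −6/5 is a root, so (5z + 6) is a factor; dividing leaves 7z^2 + 72z + 81.
The remaining quadratic factors as (7z + 9)(z + 9).

(5z + 6)(7z + 9)(z + 9)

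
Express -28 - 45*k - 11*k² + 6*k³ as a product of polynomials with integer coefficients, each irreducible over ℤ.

(6*k + 7)*(k + 1)*(k - 4)

Among the possible rational roots, k = 4 is a root, so (k - 4) divides it; the quotient is 6*k² + 13*k + 7.
The remaining quadratic factors as (6*k + 7)(k + 1).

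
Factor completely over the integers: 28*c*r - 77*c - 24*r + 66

Group as (28*c*r - 77*c) + (-24*r + 66) = 7*c*(4*r - 11) - 6*(4*r - 11).
Both groups share the factor (4*r - 11).

(4*r - 11)*(7*c - 6)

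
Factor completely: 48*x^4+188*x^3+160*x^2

Pull out the common factor 4*x^2, then factor the remaining trinomial.

4*x^2*(3*x+8)*(4*x+5)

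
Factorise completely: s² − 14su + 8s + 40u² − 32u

(s − 10u + 8)(s − 4u)

Group: s(s − 4u) + (−10u + 8)(s − 4u); both groups contain (s − 4u).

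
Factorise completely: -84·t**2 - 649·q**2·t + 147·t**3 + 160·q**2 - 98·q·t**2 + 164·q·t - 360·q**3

Group: 8·q·(-45·q**2 - 98·q·t + 20·q - 49·t**2 + 28·t) - 3·t·(-45·q**2 - 98·q·t + 20·q - 49·t**2 + 28·t); both groups contain (-45·q**2 - 98·q·t + 20·q - 49·t**2 + 28·t), so (8·q - 3·t) is a factor with cofactor -45·q**2 - 98·q·t + 20·q - 49·t**2 + 28·t.
The cofactor groups again: -45·q**2 - 98·q·t + 20·q - 49·t**2 + 28·t = -9·q·(5·q + 7·t) + (-7·t + 4)·(5·q + 7·t); both groups contain (5·q + 7·t), giving -(9·q + 7·t - 4)·(5·q + 7·t).

-(5·q + 7·t)·(8·q - 3·t)·(9·q + 7·t - 4)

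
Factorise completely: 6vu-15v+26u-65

(2u-5)(3v+13)

Group as (6vu-15v) + (26u-65) = 3v(2u-5) + 13(2u-5).
Both groups share the factor (2u-5).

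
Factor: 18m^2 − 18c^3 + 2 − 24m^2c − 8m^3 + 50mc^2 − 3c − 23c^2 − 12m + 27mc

−(4m − 2c − 1)(m − c − 1)(2m + 9c − 2)

Group: 2m(−4m^2 + 6mc + 5m − 2c^2 − 3c − 1) + (9c − 2)(−4m^2 + 6mc + 5m − 2c^2 − 3c − 1); both groups contain (−4m^2 + 6mc + 5m − 2c^2 − 3c − 1), so (2m + 9c − 2) is a factor with cofactor −4m^2 + 6mc + 5m − 2c^2 − 3c − 1.
The cofactor groups again: −4m^2 + 6mc + 5m − 2c^2 − 3c − 1 = −4m(m − c − 1) + (2c + 1)(m − c − 1); both groups contain (m − c − 1), giving −(4m − 2c − 1)(m − c − 1).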